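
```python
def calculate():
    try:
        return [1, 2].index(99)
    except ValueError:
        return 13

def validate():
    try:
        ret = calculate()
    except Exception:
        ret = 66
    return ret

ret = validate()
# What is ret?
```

Step-by-step execution trace:
1. `validate()` calls `calculate()`.
2. In calculate: `[1, 2].index(99)` raises ValueError; `except ValueError` catches it → returns 13.
3. In validate: `ret = calculate()` → ret = 13. No exception reaches validate.
4. `except Exception` is skipped; validate returns 13.
5. ret = 13.
Result: 13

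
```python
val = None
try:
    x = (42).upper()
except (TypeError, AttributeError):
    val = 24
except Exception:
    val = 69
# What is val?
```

Step-by-step execution trace:
1. `x = (42).upper()` raises AttributeError.
2. `except (TypeError, AttributeError)` matches (AttributeError is in the tuple) → val = 24.
3. `except Exception` is not reached.
Result: 24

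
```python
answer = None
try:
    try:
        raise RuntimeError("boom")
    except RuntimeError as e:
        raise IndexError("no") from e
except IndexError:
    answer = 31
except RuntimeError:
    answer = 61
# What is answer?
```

Step-by-step execution trace:
1. Inner try raises RuntimeError; inner `except RuntimeError as e` catches it.
2. `raise IndexError(...) from e` raises IndexError (RuntimeError is attached as __cause__, but only IndexError is active).
3. Outer `except IndexError` matches → answer = 31.
4. `except RuntimeError` is not reached.
Result: 31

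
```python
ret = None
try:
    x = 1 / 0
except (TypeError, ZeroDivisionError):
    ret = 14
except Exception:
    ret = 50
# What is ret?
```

Step-by-step execution trace:
1. `x = 1 / 0` raises ZeroDivisionError.
2. `except (TypeError, ZeroDivisionError)` matches (ZeroDivisionError is in the tuple) → ret = 14.
3. `except Exception` is not reached.
Result: 14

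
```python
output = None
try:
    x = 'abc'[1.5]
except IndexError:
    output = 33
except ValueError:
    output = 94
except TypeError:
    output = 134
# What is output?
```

Step-by-step execution trace:
1. `x = 'abc'[1.5]` raises TypeError.
2. `except IndexError` does not match TypeError; skipped.
3. `except ValueError` does not match TypeError; skipped.
4. `except TypeError` matches → output = 134.
Result: 134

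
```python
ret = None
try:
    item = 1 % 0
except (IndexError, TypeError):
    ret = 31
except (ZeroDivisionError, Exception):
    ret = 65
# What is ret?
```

Step-by-step execution trace:
1. `item = 1 % 0` raises ZeroDivisionError.
2. `except (IndexError, TypeError)` does not match ZeroDivisionError; skipped.
3. `except (ZeroDivisionError, Exception)` matches (ZeroDivisionError is in the tuple) → ret = 65.
Result: 65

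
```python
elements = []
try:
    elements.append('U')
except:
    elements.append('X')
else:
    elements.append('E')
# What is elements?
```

Step-by-step execution trace:
1. try: `elements.append('U')` → elements = ['U']. No exception raised.
2. `except` is skipped.
3. `else` runs (try completed without exception): `elements.append('E')` → elements = ['U', 'E'].
Result: ['U', 'E']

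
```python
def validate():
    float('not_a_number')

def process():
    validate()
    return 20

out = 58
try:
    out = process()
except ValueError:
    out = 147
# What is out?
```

Step-by-step execution trace:
1. out starts at 58.
2. try: `process()` calls `validate()`.
3. `validate()` evaluates `float('not_a_number')`, which raises ValueError; it propagates through process (uncaught).
4. `return 20` in process is not reached; the assignment to out does not complete.
5. `except ValueError` matches → out = 147.
Result: 147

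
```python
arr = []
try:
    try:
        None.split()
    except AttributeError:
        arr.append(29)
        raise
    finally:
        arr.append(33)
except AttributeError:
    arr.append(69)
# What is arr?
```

Step-by-step execution trace:
1. Inner try: `None.split()` raises AttributeError.
2. Inner `except AttributeError` matches → `arr.append(29)` → arr = [29].
3. bare `raise` re-raises AttributeError.
4. Inner `finally` runs during unwinding: `arr.append(33)` → arr = [29, 33].
5. Outer `except AttributeError` matches → `arr.append(69)` → arr = [29, 33, 69].
Result: [29, 33, 69]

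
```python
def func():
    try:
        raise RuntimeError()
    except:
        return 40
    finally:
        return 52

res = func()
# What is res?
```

Step-by-step execution trace:
1. `func()` enters try: `raise RuntimeError()` raises RuntimeError.
2. bare `except` matches → `return 40` sets pending return value 40.
3. Before returning, `finally: return 52` runs and overrides the pending return.
4. func() returns 52 → res = 52.
Result: 52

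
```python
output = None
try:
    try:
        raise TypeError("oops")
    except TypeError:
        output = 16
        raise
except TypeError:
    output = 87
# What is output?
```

Step-by-step execution trace:
1. Inner try: `raise TypeError("oops")` raises TypeError.
2. Inner `except TypeError` matches → output = 16.
3. bare `raise` re-raises the same TypeError.
4. Outer `except TypeError` matches → output = 87.
Result: 87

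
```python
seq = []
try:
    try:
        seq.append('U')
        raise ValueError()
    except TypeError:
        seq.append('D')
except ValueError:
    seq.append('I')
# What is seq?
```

Step-by-step execution trace:
1. Inner try: `seq.append('U')` → seq = ['U'].
2. `raise ValueError()` raises ValueError.
3. Inner `except TypeError` does not match ValueError; exception propagates to outer try.
4. Outer `except ValueError` matches → `seq.append('I')` → seq = ['U', 'I'].
Result: ['U', 'I']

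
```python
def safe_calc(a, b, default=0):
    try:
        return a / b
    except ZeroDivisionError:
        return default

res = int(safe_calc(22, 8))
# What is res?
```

Step-by-step execution trace:
1. `safe_calc(22, 8)` enters try: `return 22 / 8` → returns 2.75. No exception raised.
2. `except ZeroDivisionError` is skipped.
3. `int(2.75)` → 2 → res = 2.
Result: 2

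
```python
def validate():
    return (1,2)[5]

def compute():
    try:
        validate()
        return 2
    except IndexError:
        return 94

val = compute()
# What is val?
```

Step-by-step execution trace:
1. `compute()` calls `validate()`.
2. `validate()` evaluates `(1,2)[5]`, which raises IndexError; it propagates to the caller.
3. `return 2` is not reached.
4. `except IndexError` in compute matches → returns 94.
5. val = 94.
Result: 94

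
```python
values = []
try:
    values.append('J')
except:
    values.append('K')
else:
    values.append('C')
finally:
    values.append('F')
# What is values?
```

Step-by-step execution trace:
1. try: `values.append('J')` → values = ['J']. No exception raised.
2. `except` is skipped.
3. `else` runs: `values.append('C')` → values = ['J', 'C'].
4. `finally` always runs: `values.append('F')` → values = ['J', 'C', 'F'].
Result: ['J', 'C', 'F']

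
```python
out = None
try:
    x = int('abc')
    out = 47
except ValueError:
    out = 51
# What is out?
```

Step-by-step execution trace:
1. `x = int('abc')` raises ValueError.
2. `out = 47` is not reached.
3. `except ValueError` matches → out = 51.
Result: 51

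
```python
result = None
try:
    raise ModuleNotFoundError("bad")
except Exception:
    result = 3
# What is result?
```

Step-by-step execution trace:
1. `raise ModuleNotFoundError(...)` raises ModuleNotFoundError.
2. `except Exception` matches (ModuleNotFoundError is a subclass of Exception) → result = 3.
Result: 3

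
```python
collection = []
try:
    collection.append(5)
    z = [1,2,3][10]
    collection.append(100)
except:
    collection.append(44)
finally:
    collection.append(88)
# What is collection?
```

Step-by-step execution trace:
1. try: `collection.append(5)` → collection = [5].
2. `z = [1,2,3][10]` raises IndexError; `collection.append(100)` is not reached.
3. bare `except` matches → `collection.append(44)` → collection = [5, 44].
4. finally always runs: `collection.append(88)` → collection = [5, 44, 88].
Result: [5, 44, 88]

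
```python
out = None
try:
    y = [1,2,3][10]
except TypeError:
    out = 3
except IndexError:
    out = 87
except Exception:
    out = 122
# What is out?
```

Step-by-step execution trace:
1. `y = [1,2,3][10]` raises IndexError.
2. `except TypeError` does not match IndexError; skipped.
3. `except IndexError` matches → out = 87.
4. Remaining except clauses are skipped.
Result: 87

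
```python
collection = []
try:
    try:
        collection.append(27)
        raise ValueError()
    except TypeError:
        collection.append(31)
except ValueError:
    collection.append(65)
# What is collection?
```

Step-by-step execution trace:
1. Inner try: `collection.append(27)` → collection = [27].
2. `raise ValueError()` raises ValueError.
3. Inner `except TypeError` does not match ValueError; exception propagates to outer try.
4. Outer `except ValueError` matches → `collection.append(65)` → collection = [27, 65].
Result: [27, 65]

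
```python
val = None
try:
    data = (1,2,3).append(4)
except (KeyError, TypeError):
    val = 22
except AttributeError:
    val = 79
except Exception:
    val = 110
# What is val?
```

Step-by-step execution trace:
1. `data = (1,2,3).append(4)` raises AttributeError.
2. `except (KeyError, TypeError)` does not match AttributeError; skipped.
3. `except AttributeError` matches (exact type match) → val = 79.
4. `except Exception` is not reached.
Result: 79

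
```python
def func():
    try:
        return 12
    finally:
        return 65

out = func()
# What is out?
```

Step-by-step execution trace:
1. `func()` enters try: `return 12` sets pending return value 12.
2. Before returning, `finally: return 65` runs and overrides the pending return.
3. func() returns 65 → out = 65.
Result: 65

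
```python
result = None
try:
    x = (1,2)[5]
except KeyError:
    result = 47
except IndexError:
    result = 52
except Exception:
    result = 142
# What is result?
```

Step-by-step execution trace:
1. `x = (1,2)[5]` raises IndexError.
2. `except KeyError` does not match IndexError; skipped.
3. `except IndexError` matches → result = 52.
4. Remaining except clauses are skipped.
Result: 52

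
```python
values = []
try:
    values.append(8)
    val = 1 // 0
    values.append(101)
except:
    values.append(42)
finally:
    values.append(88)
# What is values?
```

Step-by-step execution trace:
1. try: `values.append(8)` → values = [8].
2. `val = 1 // 0` raises ZeroDivisionError; `values.append(101)` is not reached.
3. bare `except` matches → `values.append(42)` → values = [8, 42].
4. finally always runs: `values.append(88)` → values = [8, 42, 88].
Result: [8, 42, 88]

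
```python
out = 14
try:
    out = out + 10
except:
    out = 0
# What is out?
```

Step-by-step execution trace:
1. out starts at 14.
2. try: `out = out + 10` → out = 24. No exception raised.
3. `except` is skipped.
Result: 24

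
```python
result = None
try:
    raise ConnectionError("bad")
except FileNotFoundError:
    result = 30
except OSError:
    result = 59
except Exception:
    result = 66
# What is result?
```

Step-by-step execution trace:
1. `raise ConnectionError(...)` raises ConnectionError.
2. `except FileNotFoundError` does not match (ConnectionError is not a subclass of FileNotFoundError); skipped.
3. `except OSError` matches (ConnectionError is a subclass of OSError) → result = 59.
4. `except Exception` is not reached.
Result: 59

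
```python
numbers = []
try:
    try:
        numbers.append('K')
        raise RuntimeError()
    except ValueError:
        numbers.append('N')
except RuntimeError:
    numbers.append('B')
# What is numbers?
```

Step-by-step execution trace:
1. Inner try: `numbers.append('K')` → numbers = ['K'].
2. `raise RuntimeError()` raises RuntimeError.
3. Inner `except ValueError` does not match RuntimeError; exception propagates to outer try.
4. Outer `except RuntimeError` matches → `numbers.append('B')` → numbers = ['K', 'B'].
Result: ['K', 'B']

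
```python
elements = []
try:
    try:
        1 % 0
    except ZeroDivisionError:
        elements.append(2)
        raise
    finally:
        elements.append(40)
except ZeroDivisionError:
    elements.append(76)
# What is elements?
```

Step-by-step execution trace:
1. Inner try: `1 % 0` raises ZeroDivisionError.
2. Inner `except ZeroDivisionError` matches → `elements.append(2)` → elements = [2].
3. bare `raise` re-raises ZeroDivisionError.
4. Inner `finally` runs during unwinding: `elements.append(40)` → elements = [2, 40].
5. Outer `except ZeroDivisionError` matches → `elements.append(76)` → elements = [2, 40, 76].
Result: [2, 40, 76]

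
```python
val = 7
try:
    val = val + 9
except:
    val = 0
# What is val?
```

Step-by-step execution trace:
1. val starts at 7.
2. try: `val = val + 9` → val = 16. No exception raised.
3. `except` is skipped.
Result: 16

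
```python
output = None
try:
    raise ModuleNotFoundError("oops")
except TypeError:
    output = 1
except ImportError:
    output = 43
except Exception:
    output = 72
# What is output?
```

Step-by-step execution trace:
1. `raise ModuleNotFoundError(...)` raises ModuleNotFoundError.
2. `except TypeError` does not match (ModuleNotFoundError is not a subclass of TypeError); skipped.
3. `except ImportError` matches (ModuleNotFoundError is a subclass of ImportError) → output = 43.
4. `except Exception` is not reached.
Result: 43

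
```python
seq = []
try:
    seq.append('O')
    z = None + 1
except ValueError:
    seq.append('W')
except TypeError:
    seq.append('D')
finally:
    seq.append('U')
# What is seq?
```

Step-by-step execution trace:
1. try: `seq.append('O')` → seq = ['O'].
2. `z = None + 1` raises TypeError.
3. `except ValueError` does not match TypeError; skipped.
4. `except TypeError` matches → `seq.append('D')` → seq = ['O', 'D'].
5. finally always runs: `seq.append('U')` → seq = ['O', 'D', 'U'].
Result: ['O', 'D', 'U']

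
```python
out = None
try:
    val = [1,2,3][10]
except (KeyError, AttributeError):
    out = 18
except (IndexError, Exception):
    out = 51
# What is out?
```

Step-by-step execution trace:
1. `val = [1,2,3][10]` raises IndexError.
2. `except (KeyError, AttributeError)` does not match IndexError; skipped.
3. `except (IndexError, Exception)` matches (IndexError is in the tuple) → out = 51.
Result: 51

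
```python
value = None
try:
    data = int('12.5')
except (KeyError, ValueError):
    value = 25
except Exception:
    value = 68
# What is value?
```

Step-by-step execution trace:
1. `data = int('12.5')` raises ValueError.
2. `except (KeyError, ValueError)` matches (ValueError is in the tuple) → value = 25.
3. `except Exception` is not reached.
Result: 25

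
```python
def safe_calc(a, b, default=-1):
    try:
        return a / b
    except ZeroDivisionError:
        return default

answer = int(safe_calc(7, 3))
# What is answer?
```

Step-by-step execution trace:
1. `safe_calc(7, 3)` enters try: `return 7 / 3` → returns 2.3333333333333335. No exception raised.
2. `except ZeroDivisionError` is skipped.
3. `int(2.3333333333333335)` → 2 → answer = 2.
Result: 2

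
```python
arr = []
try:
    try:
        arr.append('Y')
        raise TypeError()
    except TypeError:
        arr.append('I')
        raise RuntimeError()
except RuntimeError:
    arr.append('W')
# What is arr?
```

Step-by-step execution trace:
1. Inner try: `arr.append('Y')` → arr = ['Y'].
2. `raise TypeError()` raises TypeError.
3. Inner `except TypeError` matches → `arr.append('I')` → arr = ['Y', 'I'].
4. `raise RuntimeError()` raises RuntimeError; propagates to outer try.
5. Outer `except RuntimeError` matches → `arr.append('W')` → arr = ['Y', 'I', 'W'].
Result: ['Y', 'I', 'W']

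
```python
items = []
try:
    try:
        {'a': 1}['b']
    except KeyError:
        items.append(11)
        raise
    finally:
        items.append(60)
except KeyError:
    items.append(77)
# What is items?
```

Step-by-step execution trace:
1. Inner try: `{'a': 1}['b']` raises KeyError.
2. Inner `except KeyError` matches → `items.append(11)` → items = [11].
3. bare `raise` re-raises KeyError.
4. Inner `finally` runs during unwinding: `items.append(60)` → items = [11, 60].
5. Outer `except KeyError` matches → `items.append(77)` → items = [11, 60, 77].
Result: [11, 60, 77]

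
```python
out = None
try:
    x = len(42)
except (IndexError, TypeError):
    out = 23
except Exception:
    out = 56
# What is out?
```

Step-by-step execution trace:
1. `x = len(42)` raises TypeError.
2. `except (IndexError, TypeError)` matches (TypeError is in the tuple) → out = 23.
3. `except Exception` is not reached.
Result: 23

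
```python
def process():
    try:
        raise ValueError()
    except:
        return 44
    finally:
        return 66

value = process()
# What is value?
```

Step-by-step execution trace:
1. `process()` enters try: `raise ValueError()` raises ValueError.
2. bare `except` matches → `return 44` sets pending return value 44.
3. Before returning, `finally: return 66` runs and overrides the pending return.
4. process() returns 66 → value = 66.
Result: 66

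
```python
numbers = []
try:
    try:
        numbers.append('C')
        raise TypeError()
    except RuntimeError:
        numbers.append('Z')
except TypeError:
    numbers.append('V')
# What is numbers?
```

Step-by-step execution trace:
1. Inner try: `numbers.append('C')` → numbers = ['C'].
2. `raise TypeError()` raises TypeError.
3. Inner `except RuntimeError` does not match TypeError; exception propagates to outer try.
4. Outer `except TypeError` matches → `numbers.append('V')` → numbers = ['C', 'V'].
Result: ['C', 'V']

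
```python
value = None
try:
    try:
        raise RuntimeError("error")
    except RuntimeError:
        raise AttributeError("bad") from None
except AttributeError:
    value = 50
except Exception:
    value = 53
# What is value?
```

Step-by-step execution trace:
1. Inner try raises RuntimeError; inner `except RuntimeError` catches it.
2. `raise AttributeError(...) from None` raises AttributeError (from None suppresses __context__, but the active exception is still AttributeError).
3. Outer `except AttributeError` matches → value = 50.
4. `except Exception` is not reached.
Result: 50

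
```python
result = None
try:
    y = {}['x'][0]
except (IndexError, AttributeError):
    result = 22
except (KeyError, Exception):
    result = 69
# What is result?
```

Step-by-step execution trace:
1. `y = {}['x'][0]` raises KeyError.
2. `except (IndexError, AttributeError)` does not match KeyError; skipped.
3. `except (KeyError, Exception)` matches (KeyError is in the tuple) → result = 69.
Result: 69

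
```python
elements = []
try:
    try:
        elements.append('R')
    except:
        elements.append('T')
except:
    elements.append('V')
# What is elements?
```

Step-by-step execution trace:
1. Inner try: `elements.append('R')` → elements = ['R']. No exception raised.
2. Inner `except` is skipped.
3. Inner try completes normally; outer `except` is skipped.
Result: ['R']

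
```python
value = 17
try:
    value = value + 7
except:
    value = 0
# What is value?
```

Step-by-step execution trace:
1. value starts at 17.
2. try: `value = value + 7` → value = 24. No exception raised.
3. `except` is skipped.
Result: 24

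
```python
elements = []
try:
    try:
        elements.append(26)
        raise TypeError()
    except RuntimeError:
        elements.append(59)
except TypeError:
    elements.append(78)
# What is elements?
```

Step-by-step execution trace:
1. Inner try: `elements.append(26)` → elements = [26].
2. `raise TypeError()` raises TypeError.
3. Inner `except RuntimeError` does not match TypeError; exception propagates to outer try.
4. Outer `except TypeError` matches → `elements.append(78)` → elements = [26, 78].
Result: [26, 78]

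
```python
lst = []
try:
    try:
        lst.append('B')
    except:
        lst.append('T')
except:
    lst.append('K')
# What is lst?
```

Step-by-step execution trace:
1. Inner try: `lst.append('B')` → lst = ['B']. No exception raised.
2. Inner `except` is skipped.
3. Inner try completes normally; outer `except` is skipped.
Result: ['B']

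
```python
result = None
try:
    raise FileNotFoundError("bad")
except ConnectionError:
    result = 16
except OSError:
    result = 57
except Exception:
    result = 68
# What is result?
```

Step-by-step execution trace:
1. `raise FileNotFoundError(...)` raises FileNotFoundError.
2. `except ConnectionError` does not match (FileNotFoundError is not a subclass of ConnectionError); skipped.
3. `except OSError` matches (FileNotFoundError is a subclass of OSError) → result = 57.
4. `except Exception` is not reached.
Result: 57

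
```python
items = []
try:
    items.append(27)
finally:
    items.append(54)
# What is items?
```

Step-by-step execution trace:
1. try: `items.append(27)` → items = [27].
2. The try body completes without raising.
3. finally always runs: `items.append(54)` → items = [27, 54].
Result: [27, 54]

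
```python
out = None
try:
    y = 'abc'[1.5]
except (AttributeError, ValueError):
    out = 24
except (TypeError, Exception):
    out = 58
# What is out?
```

Step-by-step execution trace:
1. `y = 'abc'[1.5]` raises TypeError.
2. `except (AttributeError, ValueError)` does not match TypeError; skipped.
3. `except (TypeError, Exception)` matches (TypeError is in the tuple) → out = 58.
Result: 58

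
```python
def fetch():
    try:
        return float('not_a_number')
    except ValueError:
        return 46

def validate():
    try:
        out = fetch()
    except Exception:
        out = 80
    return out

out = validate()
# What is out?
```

Step-by-step execution trace:
1. `validate()` calls `fetch()`.
2. In fetch: `float('not_a_number')` raises ValueError; `except ValueError` catches it → returns 46.
3. In validate: `out = fetch()` → out = 46. No exception reaches validate.
4. `except Exception` is skipped; validate returns 46.
5. out = 46.
Result: 46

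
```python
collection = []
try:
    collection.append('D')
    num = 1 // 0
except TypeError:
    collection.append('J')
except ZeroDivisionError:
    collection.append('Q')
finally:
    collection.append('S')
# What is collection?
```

Step-by-step execution trace:
1. try: `collection.append('D')` → collection = ['D'].
2. `num = 1 // 0` raises ZeroDivisionError.
3. `except TypeError` does not match ZeroDivisionError; skipped.
4. `except ZeroDivisionError` matches → `collection.append('Q')` → collection = ['D', 'Q'].
5. finally always runs: `collection.append('S')` → collection = ['D', 'Q', 'S'].
Result: ['D', 'Q', 'S']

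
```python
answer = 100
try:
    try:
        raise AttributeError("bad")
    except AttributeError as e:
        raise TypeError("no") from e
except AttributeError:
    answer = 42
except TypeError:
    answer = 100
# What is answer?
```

Step-by-step execution trace:
1. Inner try raises AttributeError; inner `except AttributeError as e` catches it.
2. `raise TypeError(...) from e` raises TypeError (AttributeError is attached as __cause__, but only TypeError is active).
3. Outer `except AttributeError` does not match TypeError; skipped.
4. Outer `except TypeError` matches → answer = 100.
Result: 100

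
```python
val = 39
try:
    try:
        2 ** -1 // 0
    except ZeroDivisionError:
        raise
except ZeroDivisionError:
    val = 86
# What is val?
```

Step-by-step execution trace:
1. Inner try: `2 ** -1 // 0` raises ZeroDivisionError.
2. Inner `except ZeroDivisionError` matches; bare `raise` re-raises the same ZeroDivisionError.
3. Outer `except ZeroDivisionError` matches → val = 86.
Result: 86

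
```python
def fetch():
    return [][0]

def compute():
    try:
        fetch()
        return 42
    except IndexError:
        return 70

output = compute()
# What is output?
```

Step-by-step execution trace:
1. `compute()` calls `fetch()`.
2. `fetch()` evaluates `[][0]`, which raises IndexError; it propagates to the caller.
3. `return 42` is not reached.
4. `except IndexError` in compute matches → returns 70.
5. output = 70.
Result: 70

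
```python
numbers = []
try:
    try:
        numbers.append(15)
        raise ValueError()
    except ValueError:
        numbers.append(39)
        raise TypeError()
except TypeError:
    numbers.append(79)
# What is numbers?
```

Step-by-step execution trace:
1. Inner try: `numbers.append(15)` → numbers = [15].
2. `raise ValueError()` raises ValueError.
3. Inner `except ValueError` matches → `numbers.append(39)` → numbers = [15, 39].
4. `raise TypeError()` raises TypeError; propagates to outer try.
5. Outer `except TypeError` matches → `numbers.append(79)` → numbers = [15, 39, 79].
Result: [15, 39, 79]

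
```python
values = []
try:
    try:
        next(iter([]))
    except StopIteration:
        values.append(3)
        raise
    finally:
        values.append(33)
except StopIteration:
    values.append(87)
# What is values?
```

Step-by-step execution trace:
1. Inner try: `next(iter([]))` raises StopIteration.
2. Inner `except StopIteration` matches → `values.append(3)` → values = [3].
3. bare `raise` re-raises StopIteration.
4. Inner `finally` runs during unwinding: `values.append(33)` → values = [3, 33].
5. Outer `except StopIteration` matches → `values.append(87)` → values = [3, 33, 87].
Result: [3, 33, 87]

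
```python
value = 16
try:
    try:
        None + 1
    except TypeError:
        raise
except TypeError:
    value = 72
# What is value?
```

Step-by-step execution trace:
1. Inner try: `None + 1` raises TypeError.
2. Inner `except TypeError` matches; bare `raise` re-raises the same TypeError.
3. Outer `except TypeError` matches → value = 72.
Result: 72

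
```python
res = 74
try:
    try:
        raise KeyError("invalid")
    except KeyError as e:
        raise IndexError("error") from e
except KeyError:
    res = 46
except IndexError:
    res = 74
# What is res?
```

Step-by-step execution trace:
1. Inner try raises KeyError; inner `except KeyError as e` catches it.
2. `raise IndexError(...) from e` raises IndexError (KeyError is attached as __cause__, but only IndexError is active).
3. Outer `except KeyError` does not match IndexError; skipped.
4. Outer `except IndexError` matches → res = 74.
Result: 74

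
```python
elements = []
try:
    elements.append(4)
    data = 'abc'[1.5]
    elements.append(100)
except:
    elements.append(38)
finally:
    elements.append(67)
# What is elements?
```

Step-by-step execution trace:
1. try: `elements.append(4)` → elements = [4].
2. `data = 'abc'[1.5]` raises TypeError; `elements.append(100)` is not reached.
3. bare `except` matches → `elements.append(38)` → elements = [4, 38].
4. finally always runs: `elements.append(67)` → elements = [4, 38, 67].
Result: [4, 38, 67]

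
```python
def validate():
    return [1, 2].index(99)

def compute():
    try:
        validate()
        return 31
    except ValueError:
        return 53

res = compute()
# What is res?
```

Step-by-step execution trace:
1. `compute()` calls `validate()`.
2. `validate()` evaluates `[1, 2].index(99)`, which raises ValueError; it propagates to the caller.
3. `return 31` is not reached.
4. `except ValueError` in compute matches → returns 53.
5. res = 53.
Result: 53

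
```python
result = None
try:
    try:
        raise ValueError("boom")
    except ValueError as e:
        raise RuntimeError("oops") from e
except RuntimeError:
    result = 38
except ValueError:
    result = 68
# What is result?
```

Step-by-step execution trace:
1. Inner try raises ValueError; inner `except ValueError as e` catches it.
2. `raise RuntimeError(...) from e` raises RuntimeError (ValueError is attached as __cause__, but only RuntimeError is active).
3. Outer `except RuntimeError` matches → result = 38.
4. `except ValueError` is not reached.
Result: 38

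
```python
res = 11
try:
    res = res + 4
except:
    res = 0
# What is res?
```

Step-by-step execution trace:
1. res starts at 11.
2. try: `res = res + 4` → res = 15. No exception raised.
3. `except` is skipped.
Result: 15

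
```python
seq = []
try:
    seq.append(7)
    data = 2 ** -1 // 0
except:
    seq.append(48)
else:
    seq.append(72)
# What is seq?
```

Step-by-step execution trace:
1. try: `seq.append(7)` → seq = [7].
2. `data = 2 ** -1 // 0` raises ZeroDivisionError.
3. bare `except` matches → `seq.append(48)` → seq = [7, 48].
4. `else` is skipped (an exception was raised).
Result: [7, 48]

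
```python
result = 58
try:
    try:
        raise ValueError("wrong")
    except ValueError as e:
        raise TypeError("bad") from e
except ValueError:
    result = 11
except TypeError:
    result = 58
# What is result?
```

Step-by-step execution trace:
1. Inner try raises ValueError; inner `except ValueError as e` catches it.
2. `raise TypeError(...) from e` raises TypeError (ValueError is attached as __cause__, but only TypeError is active).
3. Outer `except ValueError` does not match TypeError; skipped.
4. Outer `except TypeError` matches → result = 58.
Result: 58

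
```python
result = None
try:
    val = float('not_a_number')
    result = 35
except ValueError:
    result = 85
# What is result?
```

Step-by-step execution trace:
1. `val = float('not_a_number')` raises ValueError.
2. `result = 35` is not reached.
3. `except ValueError` matches → result = 85.
Result: 85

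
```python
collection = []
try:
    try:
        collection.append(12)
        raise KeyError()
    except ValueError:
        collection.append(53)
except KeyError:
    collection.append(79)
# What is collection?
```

Step-by-step execution trace:
1. Inner try: `collection.append(12)` → collection = [12].
2. `raise KeyError()` raises KeyError.
3. Inner `except ValueError` does not match KeyError; exception propagates to outer try.
4. Outer `except KeyError` matches → `collection.append(79)` → collection = [12, 79].
Result: [12, 79]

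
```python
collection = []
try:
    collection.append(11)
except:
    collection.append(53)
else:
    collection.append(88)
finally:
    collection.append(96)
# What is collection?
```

Step-by-step execution trace:
1. try: `collection.append(11)` → collection = [11]. No exception raised.
2. `except` is skipped.
3. `else` runs: `collection.append(88)` → collection = [11, 88].
4. `finally` always runs: `collection.append(96)` → collection = [11, 88, 96].
Result: [11, 88, 96]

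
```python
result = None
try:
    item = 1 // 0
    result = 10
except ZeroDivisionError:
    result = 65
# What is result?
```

Step-by-step execution trace:
1. `item = 1 // 0` raises ZeroDivisionError.
2. `result = 10` is not reached.
3. `except ZeroDivisionError` matches → result = 65.
Result: 65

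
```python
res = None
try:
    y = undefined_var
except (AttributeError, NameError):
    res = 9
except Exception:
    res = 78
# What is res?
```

Step-by-step execution trace:
1. `y = undefined_var` raises NameError.
2. `except (AttributeError, NameError)` matches (NameError is in the tuple) → res = 9.
3. `except Exception` is not reached.
Result: 9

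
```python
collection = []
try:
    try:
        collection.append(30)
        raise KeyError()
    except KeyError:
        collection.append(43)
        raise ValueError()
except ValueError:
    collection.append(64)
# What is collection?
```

Step-by-step execution trace:
1. Inner try: `collection.append(30)` → collection = [30].
2. `raise KeyError()` raises KeyError.
3. Inner `except KeyError` matches → `collection.append(43)` → collection = [30, 43].
4. `raise ValueError()` raises ValueError; propagates to outer try.
5. Outer `except ValueError` matches → `collection.append(64)` → collection = [30, 43, 64].
Result: [30, 43, 64]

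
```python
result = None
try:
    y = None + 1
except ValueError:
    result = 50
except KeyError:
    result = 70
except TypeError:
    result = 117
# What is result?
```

Step-by-step execution trace:
1. `y = None + 1` raises TypeError.
2. `except ValueError` does not match TypeError; skipped.
3. `except KeyError` does not match TypeError; skipped.
4. `except TypeError` matches → result = 117.
Result: 117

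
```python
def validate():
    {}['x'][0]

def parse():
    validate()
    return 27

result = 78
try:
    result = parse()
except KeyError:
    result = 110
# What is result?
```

Step-by-step execution trace:
1. result starts at 78.
2. try: `parse()` calls `validate()`.
3. `validate()` evaluates `{}['x'][0]`, which raises KeyError; it propagates through parse (uncaught).
4. `return 27` in parse is not reached; the assignment to result does not complete.
5. `except KeyError` matches → result = 110.
Result: 110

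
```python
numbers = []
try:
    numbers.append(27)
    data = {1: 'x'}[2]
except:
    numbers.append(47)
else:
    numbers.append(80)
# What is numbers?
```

Step-by-step execution trace:
1. try: `numbers.append(27)` → numbers = [27].
2. `data = {1: 'x'}[2]` raises KeyError.
3. bare `except` matches → `numbers.append(47)` → numbers = [27, 47].
4. `else` is skipped (an exception was raised).
Result: [27, 47]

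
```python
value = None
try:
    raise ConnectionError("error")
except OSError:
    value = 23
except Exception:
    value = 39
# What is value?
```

Step-by-step execution trace:
1. `raise ConnectionError(...)` raises ConnectionError.
2. `except OSError` matches (ConnectionError is a subclass of OSError) → value = 23.
3. `except Exception` is not reached.
Result: 23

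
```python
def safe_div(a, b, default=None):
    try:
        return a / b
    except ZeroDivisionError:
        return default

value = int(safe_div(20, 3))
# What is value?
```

Step-by-step execution trace:
1. `safe_div(20, 3)` enters try: `return 20 / 3` → returns 6.666666666666667. No exception raised.
2. `except ZeroDivisionError` is skipped.
3. `int(6.666666666666667)` → 6 → value = 6.
Result: 6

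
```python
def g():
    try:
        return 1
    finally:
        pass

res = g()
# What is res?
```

Step-by-step execution trace:
1. `g()` enters try: `return 1` sets pending return value 1.
2. Before returning, `finally: pass` runs (no effect).
3. g() returns 1 → res = 1.
Result: 1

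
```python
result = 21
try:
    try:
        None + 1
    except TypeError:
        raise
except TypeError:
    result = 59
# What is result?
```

Step-by-step execution trace:
1. Inner try: `None + 1` raises TypeError.
2. Inner `except TypeError` matches; bare `raise` re-raises the same TypeError.
3. Outer `except TypeError` matches → result = 59.
Result: 59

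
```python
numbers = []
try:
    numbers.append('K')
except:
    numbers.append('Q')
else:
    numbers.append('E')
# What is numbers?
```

Step-by-step execution trace:
1. try: `numbers.append('K')` → numbers = ['K']. No exception raised.
2. `except` is skipped.
3. `else` runs (try completed without exception): `numbers.append('E')` → numbers = ['K', 'E'].
Result: ['K', 'E']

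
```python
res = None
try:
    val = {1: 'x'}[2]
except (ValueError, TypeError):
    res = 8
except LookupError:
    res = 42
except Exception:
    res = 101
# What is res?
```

Step-by-step execution trace:
1. `val = {1: 'x'}[2]` raises KeyError.
2. `except (ValueError, TypeError)` does not match KeyError; skipped.
3. `except LookupError` matches (KeyError is a subclass of LookupError) → res = 42.
4. `except Exception` is not reached.
Result: 42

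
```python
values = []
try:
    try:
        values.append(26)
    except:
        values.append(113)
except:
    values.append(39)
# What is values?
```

Step-by-step execution trace:
1. Inner try: `values.append(26)` → values = [26]. No exception raised.
2. Inner `except` is skipped.
3. Inner try completes normally; outer `except` is skipped.
Result: [26]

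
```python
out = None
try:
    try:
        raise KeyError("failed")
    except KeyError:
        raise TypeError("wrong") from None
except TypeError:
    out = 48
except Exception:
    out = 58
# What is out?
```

Step-by-step execution trace:
1. Inner try raises KeyError; inner `except KeyError` catches it.
2. `raise TypeError(...) from None` raises TypeError (from None suppresses __context__, but the active exception is still TypeError).
3. Outer `except TypeError` matches → out = 48.
4. `except Exception` is not reached.
Result: 48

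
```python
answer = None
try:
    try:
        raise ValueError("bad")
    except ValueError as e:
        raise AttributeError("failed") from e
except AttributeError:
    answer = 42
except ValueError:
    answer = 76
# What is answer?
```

Step-by-step execution trace:
1. Inner try raises ValueError; inner `except ValueError as e` catches it.
2. `raise AttributeError(...) from e` raises AttributeError (ValueError is attached as __cause__, but only AttributeError is active).
3. Outer `except AttributeError` matches → answer = 42.
4. `except ValueError` is not reached.
Result: 42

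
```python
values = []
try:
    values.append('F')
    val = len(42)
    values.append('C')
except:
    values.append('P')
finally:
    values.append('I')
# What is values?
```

Step-by-step execution trace:
1. try: `values.append('F')` → values = ['F'].
2. `val = len(42)` raises TypeError; `values.append('C')` is not reached.
3. bare `except` matches → `values.append('P')` → values = ['F', 'P'].
4. finally always runs: `values.append('I')` → values = ['F', 'P', 'I'].
Result: ['F', 'P', 'I']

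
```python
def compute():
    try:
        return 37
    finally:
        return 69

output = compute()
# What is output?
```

Step-by-step execution trace:
1. `compute()` enters try: `return 37` sets pending return value 37.
2. Before returning, `finally: return 69` runs and overrides the pending return.
3. compute() returns 69 → output = 69.
Result: 69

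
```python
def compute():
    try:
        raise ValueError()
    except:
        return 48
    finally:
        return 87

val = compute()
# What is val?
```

Step-by-step execution trace:
1. `compute()` enters try: `raise ValueError()` raises ValueError.
2. bare `except` matches → `return 48` sets pending return value 48.
3. Before returning, `finally: return 87` runs and overrides the pending return.
4. compute() returns 87 → val = 87.
Result: 87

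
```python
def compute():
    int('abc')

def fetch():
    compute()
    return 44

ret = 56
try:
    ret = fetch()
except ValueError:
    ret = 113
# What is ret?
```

Step-by-step execution trace:
1. ret starts at 56.
2. try: `fetch()` calls `compute()`.
3. `compute()` evaluates `int('abc')`, which raises ValueError; it propagates through fetch (uncaught).
4. `return 44` in fetch is not reached; the assignment to ret does not complete.
5. `except ValueError` matches → ret = 113.
Result: 113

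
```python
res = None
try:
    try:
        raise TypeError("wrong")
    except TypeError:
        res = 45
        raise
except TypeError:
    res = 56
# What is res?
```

Step-by-step execution trace:
1. Inner try: `raise TypeError("wrong")` raises TypeError.
2. Inner `except TypeError` matches → res = 45.
3. bare `raise` re-raises the same TypeError.
4. Outer `except TypeError` matches → res = 56.
Result: 56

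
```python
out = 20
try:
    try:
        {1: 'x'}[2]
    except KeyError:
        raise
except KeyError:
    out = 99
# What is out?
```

Step-by-step execution trace:
1. Inner try: `{1: 'x'}[2]` raises KeyError.
2. Inner `except KeyError` matches; bare `raise` re-raises the same KeyError.
3. Outer `except KeyError` matches → out = 99.
Result: 99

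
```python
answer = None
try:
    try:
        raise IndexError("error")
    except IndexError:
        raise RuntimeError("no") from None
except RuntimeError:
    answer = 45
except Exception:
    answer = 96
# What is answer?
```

Step-by-step execution trace:
1. Inner try raises IndexError; inner `except IndexError` catches it.
2. `raise RuntimeError(...) from None` raises RuntimeError (from None suppresses __context__, but the active exception is still RuntimeError).
3. Outer `except RuntimeError` matches → answer = 45.
4. `except Exception` is not reached.
Result: 45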